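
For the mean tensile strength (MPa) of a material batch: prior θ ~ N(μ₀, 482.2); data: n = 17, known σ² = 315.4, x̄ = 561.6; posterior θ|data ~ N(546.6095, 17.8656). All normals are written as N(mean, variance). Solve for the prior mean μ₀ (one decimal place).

The posterior mean is a precision-weighted average: μ_n = (τ₀μ₀ + τ_data·x̄)/(τ₀+τ_data), with τ₀=1/σ₀² and τ_data=n/σ².
Here τ₀ = 1/482.2 = 0.002074 and τ_data = 17/315.4 = 0.053900, so τ_n = 0.055974.
Rearranging for μ₀: μ₀ = (μ_n·τ_n − τ_data·x̄)/τ₀ = (546.6095·0.055974 − 0.053900·561.6) / 0.002074 = 0.325680/0.002074 ≈ 157.0.

μ₀ = 157.0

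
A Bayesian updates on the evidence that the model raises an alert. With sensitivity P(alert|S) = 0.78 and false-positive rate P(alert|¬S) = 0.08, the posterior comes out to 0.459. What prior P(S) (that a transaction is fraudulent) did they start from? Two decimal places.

P(S) = 0.08

Bayes' rule in odds form gives O(S|E) = O(S)·[P(E|S)/P(E|¬S)], hence O(S) = O(S|E)/LR.
Posterior odds = 0.459/(1−0.459) = 0.8484. LR = 0.78/0.08 = 9.7500.
Prior odds = 0.8484/9.7500 = 0.0870, so P(S) = 0.0870/(1+0.0870) ≈ 0.08.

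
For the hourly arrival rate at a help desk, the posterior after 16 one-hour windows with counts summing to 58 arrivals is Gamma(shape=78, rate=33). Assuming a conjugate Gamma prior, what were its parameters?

A Gamma(α, β) prior (rate parametrization) on a Poisson rate with n observations summing to S gives posterior Gamma(α+S, β+n).
So α = 78 − 58 = 20 and β = 33 − 16 = 17.

Gamma(shape=20, rate=17)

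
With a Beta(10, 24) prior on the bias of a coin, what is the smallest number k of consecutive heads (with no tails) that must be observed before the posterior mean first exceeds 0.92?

k = 267

After k heads and 0 tails the posterior is Beta(10+k, 24), with mean (10+k)/(10+24+k).
Set (10+k)/(34+k) > 0.92 and solve: k > (0.92·34 − 10)/(1 − 0.92) = 266.000.
The smallest integer exceeding 266.000 is 267, and checking k=267: (277)/(301) = 0.9203 > 0.92.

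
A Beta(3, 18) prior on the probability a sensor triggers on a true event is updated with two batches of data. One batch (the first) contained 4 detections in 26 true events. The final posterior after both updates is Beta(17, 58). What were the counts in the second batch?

10 detections and 18 misses

Because Beta–binomial updating is additive in the counts, the combined data contributed (α_post−α_prior, β_post−β_prior) successes and failures.
Total across both batches: 17−3=14 detections, 58−18=40 misses.
Subtract the first batch: 14−4=10 detections and 40−22=18 misses.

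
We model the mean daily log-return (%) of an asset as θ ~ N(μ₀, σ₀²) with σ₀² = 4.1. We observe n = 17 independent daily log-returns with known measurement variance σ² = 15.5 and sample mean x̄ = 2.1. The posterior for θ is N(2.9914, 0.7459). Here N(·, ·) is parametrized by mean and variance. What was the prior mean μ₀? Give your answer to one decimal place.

The posterior mean is a precision-weighted average: μ_n = (τ₀μ₀ + τ_data·x̄)/(τ₀+τ_data), with τ₀=1/σ₀² and τ_data=n/σ².
Here τ₀ = 1/4.1 = 0.243902 and τ_data = 17/15.5 = 1.096774, so τ_n = 1.340676.
Rearranging for μ₀: μ₀ = (μ_n·τ_n − τ_data·x̄)/τ₀ = (2.9914·1.340676 − 1.096774·2.1) / 0.243902 = 1.707273/0.243902 ≈ 7.0.

μ₀ = 7.0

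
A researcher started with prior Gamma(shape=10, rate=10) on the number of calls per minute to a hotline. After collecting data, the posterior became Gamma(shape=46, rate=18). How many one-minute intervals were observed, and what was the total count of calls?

n = 8 one-minute intervals with total 36 calls

A Gamma(α, β) prior (rate parametrization) on a Poisson rate with n observations summing to S gives posterior Gamma(α+S, β+n).
Matching: Σxᵢ = 46 − 10 = 36 and n = 18 − 10 = 8.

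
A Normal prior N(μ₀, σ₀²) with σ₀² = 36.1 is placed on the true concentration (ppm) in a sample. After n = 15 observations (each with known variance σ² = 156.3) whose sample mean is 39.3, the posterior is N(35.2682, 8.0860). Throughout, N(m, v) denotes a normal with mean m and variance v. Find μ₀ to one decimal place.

With known observation variance, the Normal–Normal posterior has precision τ_n = τ₀ + n/σ² and mean μ_n = (τ₀μ₀ + (n/σ²)x̄)/τ_n.
Here τ₀ = 1/36.1 = 0.027701 and τ_data = 15/156.3 = 0.095969, so τ_n = 0.123670.
Rearranging for μ₀: μ₀ = (μ_n·τ_n − τ_data·x̄)/τ₀ = (35.2682·0.123670 − 0.095969·39.3) / 0.027701 = 0.590037/0.027701 ≈ 21.3.

μ₀ = 21.3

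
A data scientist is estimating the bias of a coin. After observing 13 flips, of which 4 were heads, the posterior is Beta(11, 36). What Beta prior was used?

Beta(7, 27)

Beta is conjugate to the binomial likelihood: posterior = Beta(α+s, β+f).
So α = 11 − 4 = 7 and β = 36 − 9 = 27.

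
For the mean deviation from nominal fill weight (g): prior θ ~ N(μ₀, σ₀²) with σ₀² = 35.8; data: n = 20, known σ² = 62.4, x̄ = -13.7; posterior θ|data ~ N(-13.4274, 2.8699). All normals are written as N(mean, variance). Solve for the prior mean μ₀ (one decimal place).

μ₀ = -10.3

The posterior mean is a precision-weighted average: μ_n = (τ₀μ₀ + τ_data·x̄)/(τ₀+τ_data), with τ₀=1/σ₀² and τ_data=n/σ².
Here τ₀ = 1/35.8 = 0.027933 and τ_data = 20/62.4 = 0.320513, so τ_n = 0.348446.
Rearranging for μ₀: μ₀ = (μ_n·τ_n − τ_data·x̄)/τ₀ = (-13.4274·0.348446 − 0.320513·-13.7) / 0.027933 = -0.287696/0.027933 ≈ -10.3.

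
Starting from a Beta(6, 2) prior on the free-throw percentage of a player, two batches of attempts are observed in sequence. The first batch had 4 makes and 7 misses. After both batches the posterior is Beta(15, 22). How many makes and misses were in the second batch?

5 makes and 13 misses

Because Beta–binomial updating is additive in the counts, the combined data contributed (α_post−α_prior, β_post−β_prior) successes and failures.
Total across both batches: 15−6=9 makes, 22−2=20 misses.
Subtract the first batch: 9−4=5 makes and 20−7=13 misses.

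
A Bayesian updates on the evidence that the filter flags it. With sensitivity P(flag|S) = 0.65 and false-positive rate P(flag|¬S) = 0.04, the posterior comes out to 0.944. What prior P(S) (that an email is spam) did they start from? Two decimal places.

In odds form, posterior odds = prior odds × likelihood ratio, so prior odds = posterior odds ÷ LR.
Posterior odds = 0.944/(1−0.944) = 16.8571. LR = 0.65/0.04 = 16.2500.
Prior odds = 16.8571/16.2500 = 1.0374, so P(S) = 1.0374/(1+1.0374) ≈ 0.51.

P(S) = 0.51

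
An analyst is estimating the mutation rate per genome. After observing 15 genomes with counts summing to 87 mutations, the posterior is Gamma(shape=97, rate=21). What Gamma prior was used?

Gamma(shape=10, rate=6)

Gamma–Poisson conjugacy: posterior shape = α + Σxᵢ, posterior rate = β + n.
So α = 97 − 87 = 10 and β = 21 − 15 = 6.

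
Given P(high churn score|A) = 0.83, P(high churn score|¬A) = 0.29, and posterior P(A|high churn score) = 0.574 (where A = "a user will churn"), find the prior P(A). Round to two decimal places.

Bayes' rule in odds form gives O(A|E) = O(A)·[P(E|A)/P(E|¬A)], hence O(A) = O(A|E)/LR.
Posterior odds = 0.574/(1−0.574) = 1.3474. LR = 0.83/0.29 = 2.8621.
Prior odds = 1.3474/2.8621 = 0.4708, so P(A) = 0.4708/(1+0.4708) ≈ 0.32.

P(A) = 0.32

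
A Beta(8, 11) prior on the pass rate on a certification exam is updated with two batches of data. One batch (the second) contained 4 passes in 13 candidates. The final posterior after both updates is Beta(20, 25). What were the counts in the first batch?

8 passes and 5 failures

Because Beta–binomial updating is additive in the counts, the combined data contributed (α_post−α_prior, β_post−β_prior) successes and failures.
Total across both batches: 20−8=12 passes, 25−11=14 failures.
Subtract the second batch: 12−4=8 passes and 14−9=5 failures.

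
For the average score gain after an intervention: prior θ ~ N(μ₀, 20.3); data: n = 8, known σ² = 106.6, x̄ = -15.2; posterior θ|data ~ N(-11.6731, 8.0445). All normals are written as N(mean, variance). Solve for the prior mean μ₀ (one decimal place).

μ₀ = -6.3

With known observation variance, the Normal–Normal posterior has precision τ_n = τ₀ + n/σ² and mean μ_n = (τ₀μ₀ + (n/σ²)x̄)/τ_n.
Here τ₀ = 1/20.3 = 0.049261 and τ_data = 8/106.6 = 0.075047, so τ_n = 0.124308.
Rearranging for μ₀: μ₀ = (μ_n·τ_n − τ_data·x̄)/τ₀ = (-11.6731·0.124308 − 0.075047·-15.2) / 0.049261 = -0.310345/0.049261 ≈ -6.3.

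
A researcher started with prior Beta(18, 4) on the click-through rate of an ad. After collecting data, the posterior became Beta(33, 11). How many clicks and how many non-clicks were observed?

15 clicks and 7 non-clicks

Under Beta–binomial conjugacy the posterior parameters are (a+s, b+f).
So s = 33 − 18 = 15 and f = 11 − 4 = 7.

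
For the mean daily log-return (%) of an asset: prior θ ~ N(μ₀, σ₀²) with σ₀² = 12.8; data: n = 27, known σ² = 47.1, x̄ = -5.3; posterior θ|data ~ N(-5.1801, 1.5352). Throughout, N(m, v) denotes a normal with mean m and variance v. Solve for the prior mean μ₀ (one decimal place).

μ₀ = -4.3

With known observation variance, the Normal–Normal posterior has precision τ_n = τ₀ + n/σ² and mean μ_n = (τ₀μ₀ + (n/σ²)x̄)/τ_n.
Here τ₀ = 1/12.8 = 0.078125 and τ_data = 27/47.1 = 0.573248, so τ_n = 0.651373.
Rearranging for μ₀: μ₀ = (μ_n·τ_n − τ_data·x̄)/τ₀ = (-5.1801·0.651373 − 0.573248·-5.3) / 0.078125 = -0.335963/0.078125 ≈ -4.3.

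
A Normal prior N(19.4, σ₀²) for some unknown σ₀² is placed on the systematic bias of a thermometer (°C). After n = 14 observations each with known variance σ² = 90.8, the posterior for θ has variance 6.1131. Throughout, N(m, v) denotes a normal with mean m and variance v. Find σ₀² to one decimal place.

For the Normal–Normal model with known σ², precisions add: τ_n = τ₀ + n/σ².
So 1/σ₀² = 1/6.1131 − 14/90.8 = 0.163583 − 0.154185 = 0.009398.
Hence σ₀² = 1/0.009398 ≈ 106.4.

σ₀² = 106.4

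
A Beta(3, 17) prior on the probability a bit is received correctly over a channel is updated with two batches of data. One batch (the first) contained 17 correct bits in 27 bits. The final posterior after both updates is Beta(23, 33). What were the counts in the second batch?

3 correct bits and 6 errors

Sequential conjugate updates are equivalent to a single update on the pooled data, so total successes = posterior α − prior α and total failures = posterior β − prior β.
Total across both batches: 23−3=20 correct bits, 33−17=16 errors.
Subtract the first batch: 20−17=3 correct bits and 16−10=6 errors.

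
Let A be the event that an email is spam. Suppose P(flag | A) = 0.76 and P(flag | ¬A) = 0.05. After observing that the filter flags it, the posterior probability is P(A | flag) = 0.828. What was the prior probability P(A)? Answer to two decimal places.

Bayes' rule in odds form gives O(A|E) = O(A)·[P(E|A)/P(E|¬A)], hence O(A) = O(A|E)/LR.
Posterior odds = 0.828/(1−0.828) = 4.8140. LR = 0.76/0.05 = 15.2000.
Prior odds = 4.8140/15.2000 = 0.3167, so P(A) = 0.3167/(1+0.3167) ≈ 0.24.

P(A) = 0.24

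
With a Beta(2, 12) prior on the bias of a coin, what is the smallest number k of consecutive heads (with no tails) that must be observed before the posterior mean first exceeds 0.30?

After k heads and 0 tails the posterior is Beta(2+k, 12), with mean (2+k)/(2+12+k).
Set (2+k)/(14+k) > 0.30 and solve: k > (0.30·14 − 2)/(1 − 0.30) = 3.143.
The smallest integer exceeding 3.143 is 4, and checking k=4: (6)/(18) = 0.3333 > 0.30.

k = 4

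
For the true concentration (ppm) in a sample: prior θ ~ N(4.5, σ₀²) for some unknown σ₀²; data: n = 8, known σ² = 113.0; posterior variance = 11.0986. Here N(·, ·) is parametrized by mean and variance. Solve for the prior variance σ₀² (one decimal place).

Posterior precision equals prior precision plus data precision: 1/σ_n² = 1/σ₀² + n/σ².
So 1/σ₀² = 1/11.0986 − 8/113.0 = 0.090101 − 0.070796 = 0.019305.
Hence σ₀² = 1/0.019305 ≈ 51.8.

σ₀² = 51.8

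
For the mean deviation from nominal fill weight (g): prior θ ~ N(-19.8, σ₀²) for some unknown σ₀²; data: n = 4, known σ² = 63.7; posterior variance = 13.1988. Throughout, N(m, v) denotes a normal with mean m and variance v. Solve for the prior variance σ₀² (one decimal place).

σ₀² = 77.1

Posterior precision equals prior precision plus data precision: 1/σ_n² = 1/σ₀² + n/σ².
So 1/σ₀² = 1/13.1988 − 4/63.7 = 0.075764 − 0.062794 = 0.012970.
Hence σ₀² = 1/0.012970 ≈ 77.1.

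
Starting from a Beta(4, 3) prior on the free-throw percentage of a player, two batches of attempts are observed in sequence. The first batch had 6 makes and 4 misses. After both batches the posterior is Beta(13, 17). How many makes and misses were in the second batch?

Sequential conjugate updates are equivalent to a single update on the pooled data, so total successes = posterior α − prior α and total failures = posterior β − prior β.
Total across both batches: 13−4=9 makes, 17−3=14 misses.
Subtract the first batch: 9−6=3 makes and 14−4=10 misses.

3 makes and 10 misses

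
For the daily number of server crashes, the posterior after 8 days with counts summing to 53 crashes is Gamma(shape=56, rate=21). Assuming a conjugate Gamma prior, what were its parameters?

Gamma(shape=3, rate=13)

Gamma–Poisson conjugacy: posterior shape = α + Σxᵢ, posterior rate = β + n.
So α = 56 − 53 = 3 and β = 21 − 8 = 13.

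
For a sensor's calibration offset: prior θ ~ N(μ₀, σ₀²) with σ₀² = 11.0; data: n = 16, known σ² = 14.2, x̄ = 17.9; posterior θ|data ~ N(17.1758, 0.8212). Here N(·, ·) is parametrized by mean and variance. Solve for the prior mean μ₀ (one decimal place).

μ₀ = 8.2

With known observation variance, the Normal–Normal posterior has precision τ_n = τ₀ + n/σ² and mean μ_n = (τ₀μ₀ + (n/σ²)x̄)/τ_n.
Here τ₀ = 1/11.0 = 0.090909 and τ_data = 16/14.2 = 1.126761, so τ_n = 1.217670.
Rearranging for μ₀: μ₀ = (μ_n·τ_n − τ_data·x̄)/τ₀ = (17.1758·1.217670 − 1.126761·17.9) / 0.090909 = 0.745434/0.090909 ≈ 8.2.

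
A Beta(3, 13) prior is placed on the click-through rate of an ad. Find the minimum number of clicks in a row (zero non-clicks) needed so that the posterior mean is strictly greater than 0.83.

k = 61

After k clicks and 0 non-clicks the posterior is Beta(3+k, 13), with mean (3+k)/(3+13+k).
Set (3+k)/(16+k) > 0.83 and solve: k > (0.83·16 − 3)/(1 − 0.83) = 60.471.
The smallest integer exceeding 60.471 is 61.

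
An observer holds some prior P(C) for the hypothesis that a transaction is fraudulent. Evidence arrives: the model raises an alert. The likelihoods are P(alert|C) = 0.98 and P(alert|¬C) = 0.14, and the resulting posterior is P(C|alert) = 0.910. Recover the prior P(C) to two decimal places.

P(C) = 0.59

Bayes' rule in odds form gives O(C|E) = O(C)·[P(E|C)/P(E|¬C)], hence O(C) = O(C|E)/LR.
Posterior odds = 0.910/(1−0.910) = 10.1111. LR = 0.98/0.14 = 7.0000.
Prior odds = 10.1111/7.0000 = 1.4444, so P(C) = 1.4444/(1+1.4444) ≈ 0.59.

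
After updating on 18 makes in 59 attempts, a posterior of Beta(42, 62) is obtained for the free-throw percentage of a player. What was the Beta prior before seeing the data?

Beta(24, 21)

A Beta(a, b) prior with s successes and f failures in binomial data gives a Beta(a+s, b+f) posterior.
So a = 42 − 18 = 24 and b = 62 − 41 = 21.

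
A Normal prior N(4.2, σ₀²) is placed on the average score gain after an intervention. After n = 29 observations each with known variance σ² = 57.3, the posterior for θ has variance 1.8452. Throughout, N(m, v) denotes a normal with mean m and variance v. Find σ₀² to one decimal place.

For the Normal–Normal model with known σ², precisions add: τ_n = τ₀ + n/σ².
So 1/σ₀² = 1/1.8452 − 29/57.3 = 0.541947 − 0.506108 = 0.035839.
Hence σ₀² = 1/0.035839 ≈ 27.9.

σ₀² = 27.9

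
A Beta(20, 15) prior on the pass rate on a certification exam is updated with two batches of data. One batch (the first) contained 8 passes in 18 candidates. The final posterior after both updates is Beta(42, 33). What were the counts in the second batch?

14 passes and 8 failures

Sequential conjugate updates are equivalent to a single update on the pooled data, so total successes = posterior α − prior α and total failures = posterior β − prior β.
Total across both batches: 42−20=22 passes, 33−15=18 failures.
Subtract the first batch: 22−8=14 passes and 18−10=8 failures.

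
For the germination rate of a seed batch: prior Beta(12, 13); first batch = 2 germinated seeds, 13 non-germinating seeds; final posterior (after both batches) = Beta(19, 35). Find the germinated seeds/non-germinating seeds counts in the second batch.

Because Beta–binomial updating is additive in the counts, the combined data contributed (α_post−α_prior, β_post−β_prior) successes and failures.
Total across both batches: 19−12=7 germinated seeds, 35−13=22 non-germinating seeds.
Subtract the first batch: 7−2=5 germinated seeds and 22−13=9 non-germinating seeds.

5 germinated seeds and 9 non-germinating seeds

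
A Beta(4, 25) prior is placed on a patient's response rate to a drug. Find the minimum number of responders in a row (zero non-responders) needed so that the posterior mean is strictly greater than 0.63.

k = 39

After k responders and 0 non-responders the posterior is Beta(4+k, 25), with mean (4+k)/(4+25+k).
Set (4+k)/(29+k) > 0.63 and solve: k > (0.63·29 − 4)/(1 − 0.63) = 38.568.
The smallest integer exceeding 38.568 is 39, and checking k=39: (43)/(68) = 0.6324 > 0.63.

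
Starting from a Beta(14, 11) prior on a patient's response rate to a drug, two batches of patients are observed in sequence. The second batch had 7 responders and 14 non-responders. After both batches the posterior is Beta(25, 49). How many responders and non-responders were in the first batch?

4 responders and 24 non-responders

Sequential conjugate updates are equivalent to a single update on the pooled data, so total successes = posterior α − prior α and total failures = posterior β − prior β.
Total across both batches: 25−14=11 responders, 49−11=38 non-responders.
Subtract the second batch: 11−7=4 responders and 38−14=24 non-responders.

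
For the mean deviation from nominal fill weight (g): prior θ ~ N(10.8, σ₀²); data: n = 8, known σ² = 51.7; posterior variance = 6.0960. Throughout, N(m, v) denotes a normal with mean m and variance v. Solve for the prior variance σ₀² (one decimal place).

For the Normal–Normal model with known σ², precisions add: τ_n = τ₀ + n/σ².
So 1/σ₀² = 1/6.0960 − 8/51.7 = 0.164042 − 0.154739 = 0.009303.
Hence σ₀² = 1/0.009303 ≈ 107.5.

σ₀² = 107.5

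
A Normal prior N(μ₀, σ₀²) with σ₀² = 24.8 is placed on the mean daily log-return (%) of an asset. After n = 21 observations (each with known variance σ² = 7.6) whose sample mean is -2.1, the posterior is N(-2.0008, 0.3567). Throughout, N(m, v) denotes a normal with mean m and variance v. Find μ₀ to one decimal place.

With known observation variance, the Normal–Normal posterior has precision τ_n = τ₀ + n/σ² and mean μ_n = (τ₀μ₀ + (n/σ²)x̄)/τ_n.
Here τ₀ = 1/24.8 = 0.040323 and τ_data = 21/7.6 = 2.763158, so τ_n = 2.803481.
Rearranging for μ₀: μ₀ = (μ_n·τ_n − τ_data·x̄)/τ₀ = (-2.0008·2.803481 − 2.763158·-2.1) / 0.040323 = 0.193427/0.040323 ≈ 4.8.

μ₀ = 4.8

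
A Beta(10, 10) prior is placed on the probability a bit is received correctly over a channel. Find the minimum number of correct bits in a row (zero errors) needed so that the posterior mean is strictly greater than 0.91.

After k correct bits and 0 errors the posterior is Beta(10+k, 10), with mean (10+k)/(10+10+k).
Set (10+k)/(20+k) > 0.91 and solve: k > (0.91·20 − 10)/(1 − 0.91) = 91.111.
The smallest integer exceeding 91.111 is 92, and checking k=92: (102)/(112) = 0.9107 > 0.91.

k = 92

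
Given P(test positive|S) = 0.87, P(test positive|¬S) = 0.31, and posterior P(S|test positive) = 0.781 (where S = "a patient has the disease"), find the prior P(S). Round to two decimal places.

Bayes' rule in odds form gives O(S|E) = O(S)·[P(E|S)/P(E|¬S)], hence O(S) = O(S|E)/LR.
Posterior odds = 0.781/(1−0.781) = 3.5662. LR = 0.87/0.31 = 2.8065.
Prior odds = 3.5662/2.8065 = 1.2707, so P(S) = 1.2707/(1+1.2707) ≈ 0.56.

P(S) = 0.56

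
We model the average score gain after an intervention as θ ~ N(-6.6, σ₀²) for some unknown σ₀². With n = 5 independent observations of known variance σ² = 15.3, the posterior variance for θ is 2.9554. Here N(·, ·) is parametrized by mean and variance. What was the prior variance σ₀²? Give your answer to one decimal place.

σ₀² = 86.5

For the Normal–Normal model with known σ², precisions add: τ_n = τ₀ + n/σ².
So 1/σ₀² = 1/2.9554 − 5/15.3 = 0.338364 − 0.326797 = 0.011567.
Hence σ₀² = 1/0.011567 ≈ 86.5.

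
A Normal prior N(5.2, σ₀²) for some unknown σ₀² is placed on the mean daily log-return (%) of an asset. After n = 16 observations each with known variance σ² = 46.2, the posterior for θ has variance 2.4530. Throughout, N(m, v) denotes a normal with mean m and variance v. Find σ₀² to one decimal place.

For the Normal–Normal model with known σ², precisions add: τ_n = τ₀ + n/σ².
So 1/σ₀² = 1/2.4530 − 16/46.2 = 0.407664 − 0.346320 = 0.061344.
Hence σ₀² = 1/0.061344 ≈ 16.3.

σ₀² = 16.3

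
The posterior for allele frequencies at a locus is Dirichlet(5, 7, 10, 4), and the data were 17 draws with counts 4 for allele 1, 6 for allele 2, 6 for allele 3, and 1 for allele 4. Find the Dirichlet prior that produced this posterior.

Dirichlet(1, 1, 4, 3)

For a Dirichlet(α) prior with multinomial counts c, the posterior is Dirichlet(α + c) componentwise.
Subtract each count from the matching posterior parameter: 5−4=1, 7−6=1, 10−6=4, 4−1=3.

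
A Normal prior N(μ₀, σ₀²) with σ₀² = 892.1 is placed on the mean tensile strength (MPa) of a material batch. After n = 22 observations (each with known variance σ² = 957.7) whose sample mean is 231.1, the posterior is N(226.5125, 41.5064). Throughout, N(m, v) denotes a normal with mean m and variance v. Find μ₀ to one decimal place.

μ₀ = 132.5

The posterior mean is a precision-weighted average: μ_n = (τ₀μ₀ + τ_data·x̄)/(τ₀+τ_data), with τ₀=1/σ₀² and τ_data=n/σ².
Here τ₀ = 1/892.1 = 0.001121 and τ_data = 22/957.7 = 0.022972, so τ_n = 0.024093.
Rearranging for μ₀: μ₀ = (μ_n·τ_n − τ_data·x̄)/τ₀ = (226.5125·0.024093 − 0.022972·231.1) / 0.001121 = 0.148536/0.001121 ≈ 132.5.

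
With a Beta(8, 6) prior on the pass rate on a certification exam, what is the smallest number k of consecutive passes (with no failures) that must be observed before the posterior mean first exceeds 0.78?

k = 14

After k passes and 0 failures the posterior is Beta(8+k, 6), with mean (8+k)/(8+6+k).
Set (8+k)/(14+k) > 0.78 and solve: k > (0.78·14 − 8)/(1 − 0.78) = 13.273.
The smallest integer exceeding 13.273 is 14, and checking k=14: (22)/(28) = 0.7857 > 0.78.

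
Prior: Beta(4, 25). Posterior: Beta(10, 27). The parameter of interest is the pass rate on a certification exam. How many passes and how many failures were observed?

6 passes and 2 failures

Beta is conjugate to the binomial likelihood: posterior = Beta(a+s, b+f).
So s = 10 − 4 = 6 and f = 27 − 25 = 2.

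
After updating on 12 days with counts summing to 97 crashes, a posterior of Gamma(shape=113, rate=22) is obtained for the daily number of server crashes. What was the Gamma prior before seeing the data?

A Gamma(α, β) prior (rate parametrization) on a Poisson rate with n observations summing to S gives posterior Gamma(α+S, β+n).
So α = 113 − 97 = 16 and β = 22 − 12 = 10.

Gamma(shape=16, rate=10)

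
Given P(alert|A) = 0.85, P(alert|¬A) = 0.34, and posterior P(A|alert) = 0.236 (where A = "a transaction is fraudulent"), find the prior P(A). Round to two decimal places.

Bayes' rule in odds form gives O(A|E) = O(A)·[P(E|A)/P(E|¬A)], hence O(A) = O(A|E)/LR.
Posterior odds = 0.236/(1−0.236) = 0.3089. LR = 0.85/0.34 = 2.5000.
Prior odds = 0.3089/2.5000 = 0.1236, so P(A) = 0.1236/(1+0.1236) ≈ 0.11.

P(A) = 0.11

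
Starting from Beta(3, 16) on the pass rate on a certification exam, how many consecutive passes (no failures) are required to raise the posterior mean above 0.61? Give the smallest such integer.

k = 23

After k passes and 0 failures the posterior is Beta(3+k, 16), with mean (3+k)/(3+16+k).
Set (3+k)/(19+k) > 0.61 and solve: k > (0.61·19 − 3)/(1 − 0.61) = 22.026.
The smallest integer exceeding 22.026 is 23, and checking k=23: (26)/(42) = 0.6190 > 0.61.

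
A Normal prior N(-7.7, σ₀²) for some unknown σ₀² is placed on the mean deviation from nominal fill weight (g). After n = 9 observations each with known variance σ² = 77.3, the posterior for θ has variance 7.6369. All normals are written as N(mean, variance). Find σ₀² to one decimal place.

Posterior precision equals prior precision plus data precision: 1/σ_n² = 1/σ₀² + n/σ².
So 1/σ₀² = 1/7.6369 − 9/77.3 = 0.130943 − 0.116429 = 0.014514.
Hence σ₀² = 1/0.014514 ≈ 68.9.

σ₀² = 68.9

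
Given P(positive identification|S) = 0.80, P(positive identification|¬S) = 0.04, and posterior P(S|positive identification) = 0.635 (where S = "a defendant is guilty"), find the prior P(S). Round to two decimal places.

P(S) = 0.08

Bayes' rule in odds form gives O(S|E) = O(S)·[P(E|S)/P(E|¬S)], hence O(S) = O(S|E)/LR.
Posterior odds = 0.635/(1−0.635) = 1.7397. LR = 0.80/0.04 = 20.0000.
Prior odds = 1.7397/20.0000 = 0.0870, so P(S) = 0.0870/(1+0.0870) ≈ 0.08.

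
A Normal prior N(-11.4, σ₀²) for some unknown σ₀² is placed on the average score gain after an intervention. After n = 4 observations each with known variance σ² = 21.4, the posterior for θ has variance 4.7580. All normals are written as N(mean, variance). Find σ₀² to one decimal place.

For the Normal–Normal model with known σ², precisions add: τ_n = τ₀ + n/σ².
So 1/σ₀² = 1/4.7580 − 4/21.4 = 0.210172 − 0.186916 = 0.023256.
Hence σ₀² = 1/0.023256 ≈ 43.0.

σ₀² = 43.0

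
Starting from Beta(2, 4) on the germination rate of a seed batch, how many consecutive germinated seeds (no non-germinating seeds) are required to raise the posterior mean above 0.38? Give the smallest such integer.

k = 1

After k germinated seeds and 0 non-germinating seeds the posterior is Beta(2+k, 4), with mean (2+k)/(2+4+k).
Set (2+k)/(6+k) > 0.38 and solve: k > (0.38·6 − 2)/(1 − 0.38) = 0.452.
The smallest integer exceeding 0.452 is 1.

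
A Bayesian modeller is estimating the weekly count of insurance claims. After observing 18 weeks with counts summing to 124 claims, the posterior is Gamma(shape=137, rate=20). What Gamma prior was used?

Gamma(shape=13, rate=2)

Gamma–Poisson conjugacy: posterior shape = α + Σxᵢ, posterior rate = β + n.
So α = 137 − 124 = 13 and β = 20 − 18 = 2.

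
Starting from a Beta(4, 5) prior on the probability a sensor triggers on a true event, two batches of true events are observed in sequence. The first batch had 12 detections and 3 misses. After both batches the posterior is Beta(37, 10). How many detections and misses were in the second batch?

21 detections and 2 misses

Sequential conjugate updates are equivalent to a single update on the pooled data, so total successes = posterior α − prior α and total failures = posterior β − prior β.
Total across both batches: 37−4=33 detections, 10−5=5 misses.
Subtract the first batch: 33−12=21 detections and 5−3=2 misses.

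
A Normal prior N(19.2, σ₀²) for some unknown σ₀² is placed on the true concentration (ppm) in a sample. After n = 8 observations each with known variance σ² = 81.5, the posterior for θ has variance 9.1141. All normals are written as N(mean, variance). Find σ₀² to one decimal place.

σ₀² = 86.5

For the Normal–Normal model with known σ², precisions add: τ_n = τ₀ + n/σ².
So 1/σ₀² = 1/9.1141 − 8/81.5 = 0.109720 − 0.098160 = 0.011560.
Hence σ₀² = 1/0.011560 ≈ 86.5.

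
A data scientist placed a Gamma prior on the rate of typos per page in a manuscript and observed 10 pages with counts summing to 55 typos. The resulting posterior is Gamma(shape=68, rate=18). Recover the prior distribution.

Gamma–Poisson conjugacy: posterior shape = α + Σxᵢ, posterior rate = β + n.
So α = 68 − 55 = 13 and β = 18 − 10 = 8.

Gamma(shape=13, rate=8)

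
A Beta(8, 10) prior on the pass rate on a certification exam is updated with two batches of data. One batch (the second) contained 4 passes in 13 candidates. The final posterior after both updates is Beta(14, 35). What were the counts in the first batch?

2 passes and 16 failures

Sequential conjugate updates are equivalent to a single update on the pooled data, so total successes = posterior α − prior α and total failures = posterior β − prior β.
Total across both batches: 14−8=6 passes, 35−10=25 failures.
Subtract the second batch: 6−4=2 passes and 25−9=16 failures.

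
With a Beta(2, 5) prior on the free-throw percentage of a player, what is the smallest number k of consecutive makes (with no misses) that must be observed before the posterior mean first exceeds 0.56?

k = 5

After k makes and 0 misses the posterior is Beta(2+k, 5), with mean (2+k)/(2+5+k).
Set (2+k)/(7+k) > 0.56 and solve: k > (0.56·7 − 2)/(1 − 0.56) = 4.364.
The smallest integer exceeding 4.364 is 5, and checking k=5: (7)/(12) = 0.5833 > 0.56.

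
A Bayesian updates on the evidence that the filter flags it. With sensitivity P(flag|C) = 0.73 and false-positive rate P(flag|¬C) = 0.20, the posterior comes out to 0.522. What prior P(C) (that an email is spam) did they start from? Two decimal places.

P(C) = 0.23

In odds form, posterior odds = prior odds × likelihood ratio, so prior odds = posterior odds ÷ LR.
Posterior odds = 0.522/(1−0.522) = 1.0921. LR = 0.73/0.20 = 3.6500.
Prior odds = 1.0921/3.6500 = 0.2992, so P(C) = 0.2992/(1+0.2992) ≈ 0.23.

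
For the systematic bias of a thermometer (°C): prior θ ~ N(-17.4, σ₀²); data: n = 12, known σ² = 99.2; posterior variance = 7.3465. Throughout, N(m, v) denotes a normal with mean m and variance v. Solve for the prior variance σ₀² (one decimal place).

Posterior precision equals prior precision plus data precision: 1/σ_n² = 1/σ₀² + n/σ².
So 1/σ₀² = 1/7.3465 − 12/99.2 = 0.136119 − 0.120968 = 0.015151.
Hence σ₀² = 1/0.015151 ≈ 66.0.

σ₀² = 66.0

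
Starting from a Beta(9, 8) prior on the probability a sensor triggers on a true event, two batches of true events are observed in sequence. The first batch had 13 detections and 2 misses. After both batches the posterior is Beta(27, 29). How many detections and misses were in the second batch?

Sequential conjugate updates are equivalent to a single update on the pooled data, so total successes = posterior α − prior α and total failures = posterior β − prior β.
Total across both batches: 27−9=18 detections, 29−8=21 misses.
Subtract the first batch: 18−13=5 detections and 21−2=19 misses.

5 detections and 19 misses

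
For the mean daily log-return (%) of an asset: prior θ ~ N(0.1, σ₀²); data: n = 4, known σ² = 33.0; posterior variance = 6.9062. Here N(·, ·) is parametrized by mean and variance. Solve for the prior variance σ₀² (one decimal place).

σ₀² = 42.4

For the Normal–Normal model with known σ², precisions add: τ_n = τ₀ + n/σ².
So 1/σ₀² = 1/6.9062 − 4/33.0 = 0.144797 − 0.121212 = 0.023585.
Hence σ₀² = 1/0.023585 ≈ 42.4.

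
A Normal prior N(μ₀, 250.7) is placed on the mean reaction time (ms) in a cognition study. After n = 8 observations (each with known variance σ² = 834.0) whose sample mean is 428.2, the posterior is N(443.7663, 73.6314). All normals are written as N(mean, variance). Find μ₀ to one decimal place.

With known observation variance, the Normal–Normal posterior has precision τ_n = τ₀ + n/σ² and mean μ_n = (τ₀μ₀ + (n/σ²)x̄)/τ_n.
Here τ₀ = 1/250.7 = 0.003989 and τ_data = 8/834.0 = 0.009592, so τ_n = 0.013581.
Rearranging for μ₀: μ₀ = (μ_n·τ_n − τ_data·x̄)/τ₀ = (443.7663·0.013581 − 0.009592·428.2) / 0.003989 = 1.919496/0.003989 ≈ 481.2.

μ₀ = 481.2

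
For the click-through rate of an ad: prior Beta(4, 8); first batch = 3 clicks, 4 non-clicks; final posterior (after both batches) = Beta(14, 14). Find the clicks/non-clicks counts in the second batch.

7 clicks and 2 non-clicks

Sequential conjugate updates are equivalent to a single update on the pooled data, so total successes = posterior α − prior α and total failures = posterior β − prior β.
Total across both batches: 14−4=10 clicks, 14−8=6 non-clicks.
Subtract the first batch: 10−3=7 clicks and 6−4=2 non-clicks.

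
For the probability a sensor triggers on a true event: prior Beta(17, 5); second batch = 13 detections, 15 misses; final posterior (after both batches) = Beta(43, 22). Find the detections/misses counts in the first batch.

13 detections and 2 misses

Because Beta–binomial updating is additive in the counts, the combined data contributed (α_post−α_prior, β_post−β_prior) successes and failures.
Total across both batches: 43−17=26 detections, 22−5=17 misses.
Subtract the second batch: 26−13=13 detections and 17−15=2 misses.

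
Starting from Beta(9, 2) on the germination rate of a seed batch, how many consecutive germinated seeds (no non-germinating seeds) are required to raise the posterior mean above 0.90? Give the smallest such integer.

After k germinated seeds and 0 non-germinating seeds the posterior is Beta(9+k, 2), with mean (9+k)/(9+2+k).
Set (9+k)/(11+k) > 0.90 and solve: k > (0.90·11 − 9)/(1 − 0.90) = 9.000.
The smallest integer exceeding 9.000 is 10.

k = 10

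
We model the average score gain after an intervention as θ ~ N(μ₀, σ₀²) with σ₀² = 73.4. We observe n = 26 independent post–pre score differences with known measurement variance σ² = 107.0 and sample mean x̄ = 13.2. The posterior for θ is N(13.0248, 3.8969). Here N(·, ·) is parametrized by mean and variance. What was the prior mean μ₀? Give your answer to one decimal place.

μ₀ = 9.9

With known observation variance, the Normal–Normal posterior has precision τ_n = τ₀ + n/σ² and mean μ_n = (τ₀μ₀ + (n/σ²)x̄)/τ_n.
Here τ₀ = 1/73.4 = 0.013624 and τ_data = 26/107.0 = 0.242991, so τ_n = 0.256615.
Rearranging for μ₀: μ₀ = (μ_n·τ_n − τ_data·x̄)/τ₀ = (13.0248·0.256615 − 0.242991·13.2) / 0.013624 = 0.134878/0.013624 ≈ 9.9.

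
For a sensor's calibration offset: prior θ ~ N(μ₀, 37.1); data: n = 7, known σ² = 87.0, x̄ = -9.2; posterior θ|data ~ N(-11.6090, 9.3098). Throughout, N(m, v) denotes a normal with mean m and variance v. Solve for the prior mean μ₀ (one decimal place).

μ₀ = -18.8

The posterior mean is a precision-weighted average: μ_n = (τ₀μ₀ + τ_data·x̄)/(τ₀+τ_data), with τ₀=1/σ₀² and τ_data=n/σ².
Here τ₀ = 1/37.1 = 0.026954 and τ_data = 7/87.0 = 0.080460, so τ_n = 0.107414.
Rearranging for μ₀: μ₀ = (μ_n·τ_n − τ_data·x̄)/τ₀ = (-11.6090·0.107414 − 0.080460·-9.2) / 0.026954 = -0.506737/0.026954 ≈ -18.8.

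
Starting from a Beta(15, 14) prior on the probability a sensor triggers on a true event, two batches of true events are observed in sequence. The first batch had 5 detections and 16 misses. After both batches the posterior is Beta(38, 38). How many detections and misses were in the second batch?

18 detections and 8 misses

Because Beta–binomial updating is additive in the counts, the combined data contributed (α_post−α_prior, β_post−β_prior) successes and failures.
Total across both batches: 38−15=23 detections, 38−14=24 misses.
Subtract the first batch: 23−5=18 detections and 24−16=8 misses.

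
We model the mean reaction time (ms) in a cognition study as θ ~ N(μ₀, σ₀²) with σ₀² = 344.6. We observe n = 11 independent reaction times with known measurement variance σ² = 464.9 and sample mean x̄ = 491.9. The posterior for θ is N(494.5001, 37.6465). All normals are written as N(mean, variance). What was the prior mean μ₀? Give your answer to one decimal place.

μ₀ = 515.7

With known observation variance, the Normal–Normal posterior has precision τ_n = τ₀ + n/σ² and mean μ_n = (τ₀μ₀ + (n/σ²)x̄)/τ_n.
Here τ₀ = 1/344.6 = 0.002902 and τ_data = 11/464.9 = 0.023661, so τ_n = 0.026563.
Rearranging for μ₀: μ₀ = (μ_n·τ_n − τ_data·x̄)/τ₀ = (494.5001·0.026563 − 0.023661·491.9) / 0.002902 = 1.496560/0.002902 ≈ 515.7.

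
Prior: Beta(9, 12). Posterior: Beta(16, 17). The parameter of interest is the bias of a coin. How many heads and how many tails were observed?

7 heads and 5 tails

Beta is conjugate to the binomial likelihood: posterior = Beta(α+s, β+f).
Match parameters: s=16−9=7, f=17−12=5.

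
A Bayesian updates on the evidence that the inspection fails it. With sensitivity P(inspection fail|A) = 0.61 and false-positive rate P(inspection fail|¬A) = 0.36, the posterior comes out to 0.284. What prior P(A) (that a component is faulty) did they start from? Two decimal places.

P(A) = 0.19

Bayes' rule in odds form gives O(A|E) = O(A)·[P(E|A)/P(E|¬A)], hence O(A) = O(A|E)/LR.
Posterior odds = 0.284/(1−0.284) = 0.3966. LR = 0.61/0.36 = 1.6944.
Prior odds = 0.3966/1.6944 = 0.2341, so P(A) = 0.2341/(1+0.2341) ≈ 0.19.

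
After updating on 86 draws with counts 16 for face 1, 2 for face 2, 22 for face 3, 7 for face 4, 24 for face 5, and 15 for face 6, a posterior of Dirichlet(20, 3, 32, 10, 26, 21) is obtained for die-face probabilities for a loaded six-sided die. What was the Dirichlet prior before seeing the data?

Dirichlet(4, 1, 10, 3, 2, 6)

For a Dirichlet(α) prior with multinomial counts c, the posterior is Dirichlet(α + c) componentwise.
Subtract each count from the matching posterior parameter: 20−16=4, 3−2=1, 32−22=10, 10−7=3, 26−24=2, 21−15=6.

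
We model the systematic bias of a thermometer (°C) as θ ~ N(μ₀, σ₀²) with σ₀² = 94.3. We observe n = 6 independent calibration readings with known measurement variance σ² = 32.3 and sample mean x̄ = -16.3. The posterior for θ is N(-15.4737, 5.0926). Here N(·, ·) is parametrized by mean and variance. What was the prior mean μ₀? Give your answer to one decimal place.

The posterior mean is a precision-weighted average: μ_n = (τ₀μ₀ + τ_data·x̄)/(τ₀+τ_data), with τ₀=1/σ₀² and τ_data=n/σ².
Here τ₀ = 1/94.3 = 0.010604 and τ_data = 6/32.3 = 0.185759, so τ_n = 0.196363.
Rearranging for μ₀: μ₀ = (μ_n·τ_n − τ_data·x̄)/τ₀ = (-15.4737·0.196363 − 0.185759·-16.3) / 0.010604 = -0.010590/0.010604 ≈ -1.0.

μ₀ = -1.0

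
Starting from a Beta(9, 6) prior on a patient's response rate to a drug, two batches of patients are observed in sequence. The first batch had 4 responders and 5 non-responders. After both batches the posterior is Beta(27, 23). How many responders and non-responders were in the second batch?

Because Beta–binomial updating is additive in the counts, the combined data contributed (α_post−α_prior, β_post−β_prior) successes and failures.
Total across both batches: 27−9=18 responders, 23−6=17 non-responders.
Subtract the first batch: 18−4=14 responders and 17−5=12 non-responders.

14 responders and 12 non-responders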